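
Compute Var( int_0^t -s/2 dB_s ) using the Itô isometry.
Var = t^3/12

The Itô integral of a deterministic integrand f(s) has mean 0 because each increment f(s) * (B_{s+ds} - B_s) has mean 0. By the Itô isometry:
  Var( int_0^t f(s) dB_s ) = E[ (int_0^t f(s) dB_s)^2 ] = int_0^t f(s)^2 ds.
Here f(s) = -s/2, so f(s)^2 = s^2/4. Integrate:
  int_0^t (s^2/4) ds = t^3/12.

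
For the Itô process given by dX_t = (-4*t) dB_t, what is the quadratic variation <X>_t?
<X>_t = 16*t^3/3

For an Itô process dX_t = a(t) dt + b(t) dB_t, the quadratic variation is <X>_t = int_0^t b(s)^2 ds (the drift term does not contribute). Here b(s) = -4*s, so
  b(s)^2 = 16*s^2.
Integrating from 0 to t:
  <X>_t = int_0^t (16*s^2) ds = 16*t^3/3.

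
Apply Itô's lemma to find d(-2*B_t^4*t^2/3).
d(-2*B_t^4*t^2/3) = (4*B_t^2*t*(-B_t^2 - 3*t)/3) dt + (-8*B_t^3*t^2/3) dB_t

Itô's formula for f(t, x): d f(t, B_t) = (f_t + (1/2) f_xx) dt + f_x dB_t. Compute partials of f(t, x) = -2*t^2*x^4/3:
  f_t(t,x)  = -4*t*x^4/3
  f_x(t,x)  = -8*t^2*x^3/3
  f_xx(t,x) = -8*t^2*x^2
Assemble drift = f_t + (1/2) f_xx = 4*t*x^2*(-3*t - x^2)/3 and diffusion = f_x = -8*t^2*x^3/3. Substituting x = B_t:
  d(-2*B_t^4*t^2/3) = (4*B_t^2*t*(-B_t^2 - 3*t)/3) dt + (-8*B_t^3*t^2/3) dB_t.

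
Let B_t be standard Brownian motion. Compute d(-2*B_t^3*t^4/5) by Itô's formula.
d(-2*B_t^3*t^4/5) = (2*B_t*t^3*(-4*B_t^2 - 3*t)/5) dt + (-6*B_t^2*t^4/5) dB_t

Itô's formula for f(t, x): d f(t, B_t) = (f_t + (1/2) f_xx) dt + f_x dB_t. Compute partials of f(t, x) = -2*t^4*x^3/5:
  f_t(t,x)  = -8*t^3*x^3/5
  f_x(t,x)  = -6*t^4*x^2/5
  f_xx(t,x) = -12*t^4*x/5
Assemble drift = f_t + (1/2) f_xx = 2*t^3*x*(-3*t - 4*x^2)/5 and diffusion = f_x = -6*t^4*x^2/5. Substituting x = B_t:
  d(-2*B_t^3*t^4/5) = (2*B_t*t^3*(-4*B_t^2 - 3*t)/5) dt + (-6*B_t^2*t^4/5) dB_t.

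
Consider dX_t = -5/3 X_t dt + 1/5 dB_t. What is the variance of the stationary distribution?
lim Var(X_t) = 3/250

The OU SDE dX = -theta X dt + sigma dB admits the integrating factor exp(theta t): d(exp(theta t) X_t) = sigma exp(theta t) dB_t. Integrating from 0 to t gives X_t = x_0 * exp(-theta t) + sigma * int_0^t exp(-theta (t-s)) dB_s for any initial x_0. The Itô integral has variance (by the Itô isometry) sigma^2 * int_0^t exp(-2 theta (t - s)) ds = sigma^2 * (1 - exp(-2 theta t)) / (2 theta), independent of x_0.
With theta = 5/3, sigma = 1/5:
  Var(X_t) = (1/5)^2 * (1 - exp(-2*5/3 t)) / (2 * 5/3) = 3/250 - 3*exp(-10*t/3)/250.
As t -> infinity, exp(-2*5/3 t) -> 0, so the stationary variance is sigma^2 / (2 theta) = 3/250.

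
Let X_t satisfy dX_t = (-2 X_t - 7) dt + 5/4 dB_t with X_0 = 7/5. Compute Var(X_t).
Var(X_t) = 25/64 - 25*exp(-4*t)/64

The variance V(t) = Var(X_t) satisfies V'(t) = 2 a V(t) + c^2 with V(0) = 0 (drift coefficient is linear in X, diffusion is constant). With a = -2, c = 5/4, the solution is
  V(t) = (c^2 / (2 a)) * (exp(2 a t) - 1)
       = ((5/4)^2 / (2*(-2))) * (exp((-4) t) - 1)
       = 25/64 - 25*exp(-4*t)/64.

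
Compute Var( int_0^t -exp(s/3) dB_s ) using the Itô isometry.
Var = 3*exp(2*t/3)/2 - 3/2

The Itô integral of a deterministic integrand f(s) has mean 0 because each increment f(s) * (B_{s+ds} - B_s) has mean 0. By the Itô isometry:
  Var( int_0^t f(s) dB_s ) = E[ (int_0^t f(s) dB_s)^2 ] = int_0^t f(s)^2 ds.
Here f(s) = -exp(s/3), so f(s)^2 = exp(2*s/3). Integrate:
  int_0^t (exp(2*s/3)) ds = 3*exp(2*t/3)/2 - 3/2.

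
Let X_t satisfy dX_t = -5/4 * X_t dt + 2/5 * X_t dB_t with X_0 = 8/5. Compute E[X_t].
E[X_t] = 8*exp(-5*t/4)/5

For GBM dX = mu X dt + sigma X dB with X_0 = x_0, apply Itô to Y = log X: dY = (mu - sigma^2/2) dt + sigma dB, so Y_t = log(x_0) + (mu - sigma^2/2) t + sigma B_t and hence X_t = x_0 * exp((mu - sigma^2/2) t + sigma B_t).
With mu = -5/4, sigma = 2/5, x_0 = 8/5, this gives:
  X_t = 8/5 * exp((-133/100) * t + (2/5) * B_t).
Since sigma*B_t ~ Normal(0, sigma^2 t), E[exp(sigma*B_t)] = exp(sigma^2 t / 2); so E[X_t] = x_0 * exp((mu - sigma^2/2) t) * exp(sigma^2 t / 2) = x_0 * exp(mu t) = 8*exp(-5*t/4)/5.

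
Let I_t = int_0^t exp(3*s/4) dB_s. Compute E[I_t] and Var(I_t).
E[I_t] = 0; Var(I_t) = 2*exp(3*t/2)/3 - 2/3

The Itô integral of a deterministic integrand f(s) has mean 0 because each increment f(s) * (B_{s+ds} - B_s) has mean 0. By the Itô isometry:
  Var( int_0^t f(s) dB_s ) = E[ (int_0^t f(s) dB_s)^2 ] = int_0^t f(s)^2 ds.
Here f(s) = exp(3*s/4), so f(s)^2 = exp(3*s/2). Integrate:
  int_0^t (exp(3*s/2)) ds = 2*exp(3*t/2)/3 - 2/3.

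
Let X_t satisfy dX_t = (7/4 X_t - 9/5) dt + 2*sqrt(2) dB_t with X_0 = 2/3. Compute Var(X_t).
Var(X_t) = 16*exp(7*t/2)/7 - 16/7

The variance V(t) = Var(X_t) satisfies V'(t) = 2 a V(t) + c^2 with V(0) = 0 (drift coefficient is linear in X, diffusion is constant). With a = 7/4, c = 2*sqrt(2), the solution is
  V(t) = (c^2 / (2 a)) * (exp(2 a t) - 1)
       = ((2*sqrt(2))^2 / (2*(7/4))) * (exp((7/2) t) - 1)
       = 16*exp(7*t/2)/7 - 16/7.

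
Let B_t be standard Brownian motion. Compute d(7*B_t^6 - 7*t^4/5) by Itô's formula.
d(7*B_t^6 - 7*t^4/5) = (105*B_t^4 - 28*t^3/5) dt + (42*B_t^5) dB_t

Itô's formula for f(t, x): d f(t, B_t) = (f_t + (1/2) f_xx) dt + f_x dB_t. Compute partials of f(t, x) = -7*t^4/5 + 7*x^6:
  f_t(t,x)  = -28*t^3/5
  f_x(t,x)  = 42*x^5
  f_xx(t,x) = 210*x^4
Assemble drift = f_t + (1/2) f_xx = -28*t^3/5 + 105*x^4 and diffusion = f_x = 42*x^5. Substituting x = B_t:
  d(7*B_t^6 - 7*t^4/5) = (105*B_t^4 - 28*t^3/5) dt + (42*B_t^5) dB_t.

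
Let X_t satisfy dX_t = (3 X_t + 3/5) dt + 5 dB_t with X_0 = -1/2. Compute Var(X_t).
Var(X_t) = 25*exp(6*t)/6 - 25/6

The variance V(t) = Var(X_t) satisfies V'(t) = 2 a V(t) + c^2 with V(0) = 0 (drift coefficient is linear in X, diffusion is constant). With a = 3, c = 5, the solution is
  V(t) = (c^2 / (2 a)) * (exp(2 a t) - 1)
       = (5^2 / (2*3)) * (exp(6 t) - 1)
       = 25*exp(6*t)/6 - 25/6.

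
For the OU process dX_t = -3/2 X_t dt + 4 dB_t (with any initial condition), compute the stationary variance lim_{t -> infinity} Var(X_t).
lim Var(X_t) = 16/3

The OU SDE dX = -theta X dt + sigma dB admits the integrating factor exp(theta t): d(exp(theta t) X_t) = sigma exp(theta t) dB_t. Integrating from 0 to t gives X_t = x_0 * exp(-theta t) + sigma * int_0^t exp(-theta (t-s)) dB_s for any initial x_0. The Itô integral has variance (by the Itô isometry) sigma^2 * int_0^t exp(-2 theta (t - s)) ds = sigma^2 * (1 - exp(-2 theta t)) / (2 theta), independent of x_0.
With theta = 3/2, sigma = 4:
  Var(X_t) = (4)^2 * (1 - exp(-2*3/2 t)) / (2 * 3/2) = 16/3 - 16*exp(-3*t)/3.
As t -> infinity, exp(-2*3/2 t) -> 0, so the stationary variance is sigma^2 / (2 theta) = 16/3.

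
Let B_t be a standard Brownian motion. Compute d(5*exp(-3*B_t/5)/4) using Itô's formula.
d(5*exp(-3*B_t/5)/4) = (9*exp(-3*B_t/5)/40) dt + (-3*exp(-3*B_t/5)/4) dB_t

Itô's formula for f(B_t) gives d f(B_t) = f'(B_t) dB_t + (1/2) f''(B_t) dt. Compute derivatives of f(x) = 5*exp(-3*x/5)/4:
  f'(x)  = -3*exp(-3*x/5)/4
  f''(x) = 9*exp(-3*x/5)/20
Substitute x = B_t and multiply the f'' term by 1/2:
  drift     = (1/2) * (9*exp(-3*x/5)/20) evaluated at B_t = 9*exp(-3*B_t/5)/40
  diffusion = (-3*exp(-3*x/5)/4) evaluated at B_t = -3*exp(-3*B_t/5)/4
Therefore d(5*exp(-3*B_t/5)/4) = (9*exp(-3*B_t/5)/40) dt + (-3*exp(-3*B_t/5)/4) dB_t.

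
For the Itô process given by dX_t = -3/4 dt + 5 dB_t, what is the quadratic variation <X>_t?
<X>_t = 25*t

For an Itô process dX_t = a(t) dt + b(t) dB_t, the quadratic variation is <X>_t = int_0^t b(s)^2 ds (the drift term does not contribute). Here b(s) = 5, so
  b(s)^2 = 25.
Integrating from 0 to t:
  <X>_t = int_0^t (25) ds = 25*t.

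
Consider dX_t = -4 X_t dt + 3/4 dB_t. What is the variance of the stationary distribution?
lim Var(X_t) = 9/128

The OU SDE dX = -theta X dt + sigma dB admits the integrating factor exp(theta t): d(exp(theta t) X_t) = sigma exp(theta t) dB_t. Integrating from 0 to t gives X_t = x_0 * exp(-theta t) + sigma * int_0^t exp(-theta (t-s)) dB_s for any initial x_0. The Itô integral has variance (by the Itô isometry) sigma^2 * int_0^t exp(-2 theta (t - s)) ds = sigma^2 * (1 - exp(-2 theta t)) / (2 theta), independent of x_0.
With theta = 4, sigma = 3/4:
  Var(X_t) = (3/4)^2 * (1 - exp(-2*4 t)) / (2 * 4) = 9/128 - 9*exp(-8*t)/128.
As t -> infinity, exp(-2*4 t) -> 0, so the stationary variance is sigma^2 / (2 theta) = 9/128.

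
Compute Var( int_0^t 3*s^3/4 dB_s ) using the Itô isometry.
Var = 9*t^7/112

The Itô integral of a deterministic integrand f(s) has mean 0 because each increment f(s) * (B_{s+ds} - B_s) has mean 0. By the Itô isometry:
  Var( int_0^t f(s) dB_s ) = E[ (int_0^t f(s) dB_s)^2 ] = int_0^t f(s)^2 ds.
Here f(s) = 3*s^3/4, so f(s)^2 = 9*s^6/16. Integrate:
  int_0^t (9*s^6/16) ds = 9*t^7/112.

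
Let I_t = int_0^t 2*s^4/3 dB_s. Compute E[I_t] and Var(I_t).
E[I_t] = 0; Var(I_t) = 4*t^9/81

The Itô integral of a deterministic integrand f(s) has mean 0 because each increment f(s) * (B_{s+ds} - B_s) has mean 0. By the Itô isometry:
  Var( int_0^t f(s) dB_s ) = E[ (int_0^t f(s) dB_s)^2 ] = int_0^t f(s)^2 ds.
Here f(s) = 2*s^4/3, so f(s)^2 = 4*s^8/9. Integrate:
  int_0^t (4*s^8/9) ds = 4*t^9/81.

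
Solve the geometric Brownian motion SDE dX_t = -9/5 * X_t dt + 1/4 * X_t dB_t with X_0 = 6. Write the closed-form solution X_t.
X_t = 6 * exp((-293/160) * t + (1/4) * B_t)

For GBM dX = mu X dt + sigma X dB with X_0 = x_0, apply Itô to Y = log X: dY = (mu - sigma^2/2) dt + sigma dB, so Y_t = log(x_0) + (mu - sigma^2/2) t + sigma B_t and hence X_t = x_0 * exp((mu - sigma^2/2) t + sigma B_t).
With mu = -9/5, sigma = 1/4, x_0 = 6, this gives:
  X_t = 6 * exp((-293/160) * t + (1/4) * B_t).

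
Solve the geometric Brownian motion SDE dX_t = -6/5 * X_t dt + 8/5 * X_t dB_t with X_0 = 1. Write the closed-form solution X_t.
X_t = 1 * exp((-62/25) * t + (8/5) * B_t)

For GBM dX = mu X dt + sigma X dB with X_0 = x_0, apply Itô to Y = log X: dY = (mu - sigma^2/2) dt + sigma dB, so Y_t = log(x_0) + (mu - sigma^2/2) t + sigma B_t and hence X_t = x_0 * exp((mu - sigma^2/2) t + sigma B_t).
With mu = -6/5, sigma = 8/5, x_0 = 1, this gives:
  X_t = 1 * exp((-62/25) * t + (8/5) * B_t).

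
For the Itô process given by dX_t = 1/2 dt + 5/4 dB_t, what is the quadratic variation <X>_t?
<X>_t = 25*t/16

For an Itô process dX_t = a(t) dt + b(t) dB_t, the quadratic variation is <X>_t = int_0^t b(s)^2 ds (the drift term does not contribute). Here b(s) = 5/4, so
  b(s)^2 = 25/16.
Integrating from 0 to t:
  <X>_t = int_0^t (25/16) ds = 25*t/16.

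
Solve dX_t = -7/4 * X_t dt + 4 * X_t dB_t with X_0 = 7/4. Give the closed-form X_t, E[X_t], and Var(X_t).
X_t = 7/4 * exp((-39/4) t + (4) B_t); E[X_t] = 7*exp(-7*t/4)/4; Var(X_t) = (49*exp(16*t) - 49)*exp(-7*t/2)/16

For GBM dX = mu X dt + sigma X dB with X_0 = x_0, apply Itô to Y = log X: dY = (mu - sigma^2/2) dt + sigma dB, so Y_t = log(x_0) + (mu - sigma^2/2) t + sigma B_t and hence X_t = x_0 * exp((mu - sigma^2/2) t + sigma B_t).
With mu = -7/4, sigma = 4, x_0 = 7/4, this gives:
  X_t = 7/4 * exp((-39/4) * t + (4) * B_t).
Since sigma*B_t ~ Normal(0, sigma^2 t), E[exp(sigma*B_t)] = exp(sigma^2 t / 2); so E[X_t] = x_0 * exp((mu - sigma^2/2) t) * exp(sigma^2 t / 2) = x_0 * exp(mu t) = 7*exp(-7*t/4)/4.
Var(X_t) = E[X_t^2] - (E[X_t])^2 = x_0^2 * exp(2 mu t) * (exp(sigma^2 t) - 1) = (49*exp(16*t) - 49)*exp(-7*t/2)/16.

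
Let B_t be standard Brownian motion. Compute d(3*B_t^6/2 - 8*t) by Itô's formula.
d(3*B_t^6/2 - 8*t) = (45*B_t^4/2 - 8) dt + (9*B_t^5) dB_t

Itô's formula for f(t, x): d f(t, B_t) = (f_t + (1/2) f_xx) dt + f_x dB_t. Compute partials of f(t, x) = -8*t + 3*x^6/2:
  f_t(t,x)  = -8
  f_x(t,x)  = 9*x^5
  f_xx(t,x) = 45*x^4
Assemble drift = f_t + (1/2) f_xx = 45*x^4/2 - 8 and diffusion = f_x = 9*x^5. Substituting x = B_t:
  d(3*B_t^6/2 - 8*t) = (45*B_t^4/2 - 8) dt + (9*B_t^5) dB_t.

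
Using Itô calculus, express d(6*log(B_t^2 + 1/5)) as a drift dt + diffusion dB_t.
d(6*log(B_t^2 + 1/5)) = (30*(1 - 5*B_t^2)/(5*B_t^2 + 1)^2) dt + (60*B_t/(5*B_t^2 + 1)) dB_t

Itô's formula for f(B_t) gives d f(B_t) = f'(B_t) dB_t + (1/2) f''(B_t) dt. Compute derivatives of f(x) = 6*log(x^2 + 1/5):
  f'(x)  = 60*x/(5*x^2 + 1)
  f''(x) = 60*(1 - 5*x^2)/(5*x^2 + 1)^2
Substitute x = B_t and multiply the f'' term by 1/2:
  drift     = (1/2) * (60*(1 - 5*x^2)/(5*x^2 + 1)^2) evaluated at B_t = 30*(1 - 5*B_t^2)/(5*B_t^2 + 1)^2
  diffusion = (60*x/(5*x^2 + 1)) evaluated at B_t = 60*B_t/(5*B_t^2 + 1)
Therefore d(6*log(B_t^2 + 1/5)) = (30*(1 - 5*B_t^2)/(5*B_t^2 + 1)^2) dt + (60*B_t/(5*B_t^2 + 1)) dB_t.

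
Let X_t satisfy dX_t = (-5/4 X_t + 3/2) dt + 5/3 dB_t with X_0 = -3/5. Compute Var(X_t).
Var(X_t) = 10/9 - 10*exp(-5*t/2)/9

The variance V(t) = Var(X_t) satisfies V'(t) = 2 a V(t) + c^2 with V(0) = 0 (drift coefficient is linear in X, diffusion is constant). With a = -5/4, c = 5/3, the solution is
  V(t) = (c^2 / (2 a)) * (exp(2 a t) - 1)
       = ((5/3)^2 / (2*(-5/4))) * (exp((-5/2) t) - 1)
       = 10/9 - 10*exp(-5*t/2)/9.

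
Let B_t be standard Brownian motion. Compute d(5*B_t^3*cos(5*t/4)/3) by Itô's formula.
d(5*B_t^3*cos(5*t/4)/3) = (5*B_t*(-5*B_t^2*sin(5*t/4)/12 + cos(5*t/4))) dt + (5*B_t^2*cos(5*t/4)) dB_t

Itô's formula for f(t, x): d f(t, B_t) = (f_t + (1/2) f_xx) dt + f_x dB_t. Compute partials of f(t, x) = 5*x^3*cos(5*t/4)/3:
  f_t(t,x)  = -25*x^3*sin(5*t/4)/12
  f_x(t,x)  = 5*x^2*cos(5*t/4)
  f_xx(t,x) = 10*x*cos(5*t/4)
Assemble drift = f_t + (1/2) f_xx = 5*x*(-5*x^2*sin(5*t/4)/12 + cos(5*t/4)) and diffusion = f_x = 5*x^2*cos(5*t/4). Substituting x = B_t:
  d(5*B_t^3*cos(5*t/4)/3) = (5*B_t*(-5*B_t^2*sin(5*t/4)/12 + cos(5*t/4))) dt + (5*B_t^2*cos(5*t/4)) dB_t.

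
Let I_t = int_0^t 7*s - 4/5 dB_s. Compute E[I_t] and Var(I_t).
E[I_t] = 0; Var(I_t) = t*(1225*t^2 - 420*t + 48)/75

The Itô integral of a deterministic integrand f(s) has mean 0 because each increment f(s) * (B_{s+ds} - B_s) has mean 0. By the Itô isometry:
  Var( int_0^t f(s) dB_s ) = E[ (int_0^t f(s) dB_s)^2 ] = int_0^t f(s)^2 ds.
Here f(s) = 7*s - 4/5, so f(s)^2 = (35*s - 4)^2/25. Integrate:
  int_0^t ((35*s - 4)^2/25) ds = t*(1225*t^2 - 420*t + 48)/75.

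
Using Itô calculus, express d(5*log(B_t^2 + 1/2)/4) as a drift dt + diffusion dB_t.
d(5*log(B_t^2 + 1/2)/4) = (5*(1 - 2*B_t^2)/(2*(2*B_t^2 + 1)^2)) dt + (5*B_t/(2*B_t^2 + 1)) dB_t

Itô's formula for f(B_t) gives d f(B_t) = f'(B_t) dB_t + (1/2) f''(B_t) dt. Compute derivatives of f(x) = 5*log(x^2 + 1/2)/4:
  f'(x)  = 5*x/(2*x^2 + 1)
  f''(x) = 5*(1 - 2*x^2)/(2*x^2 + 1)^2
Substitute x = B_t and multiply the f'' term by 1/2:
  drift     = (1/2) * (5*(1 - 2*x^2)/(2*x^2 + 1)^2) evaluated at B_t = 5*(1 - 2*B_t^2)/(2*(2*B_t^2 + 1)^2)
  diffusion = (5*x/(2*x^2 + 1)) evaluated at B_t = 5*B_t/(2*B_t^2 + 1)
Therefore d(5*log(B_t^2 + 1/2)/4) = (5*(1 - 2*B_t^2)/(2*(2*B_t^2 + 1)^2)) dt + (5*B_t/(2*B_t^2 + 1)) dB_t.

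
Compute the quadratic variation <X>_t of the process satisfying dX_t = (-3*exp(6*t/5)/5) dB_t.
<X>_t = 3*exp(12*t/5)/20 - 3/20

For an Itô process dX_t = a(t) dt + b(t) dB_t, the quadratic variation is <X>_t = int_0^t b(s)^2 ds (the drift term does not contribute). Here b(s) = -3*exp(6*s/5)/5, so
  b(s)^2 = 9*exp(12*s/5)/25.
Integrating from 0 to t:
  <X>_t = int_0^t (9*exp(12*s/5)/25) ds = 3*exp(12*t/5)/20 - 3/20.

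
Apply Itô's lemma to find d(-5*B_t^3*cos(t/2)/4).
d(-5*B_t^3*cos(t/2)/4) = (5*B_t*(B_t^2*sin(t/2) - 6*cos(t/2))/8) dt + (-15*B_t^2*cos(t/2)/4) dB_t

Itô's formula for f(t, x): d f(t, B_t) = (f_t + (1/2) f_xx) dt + f_x dB_t. Compute partials of f(t, x) = -5*x^3*cos(t/2)/4:
  f_t(t,x)  = 5*x^3*sin(t/2)/8
  f_x(t,x)  = -15*x^2*cos(t/2)/4
  f_xx(t,x) = -15*x*cos(t/2)/2
Assemble drift = f_t + (1/2) f_xx = 5*x*(x^2*sin(t/2) - 6*cos(t/2))/8 and diffusion = f_x = -15*x^2*cos(t/2)/4. Substituting x = B_t:
  d(-5*B_t^3*cos(t/2)/4) = (5*B_t*(B_t^2*sin(t/2) - 6*cos(t/2))/8) dt + (-15*B_t^2*cos(t/2)/4) dB_t.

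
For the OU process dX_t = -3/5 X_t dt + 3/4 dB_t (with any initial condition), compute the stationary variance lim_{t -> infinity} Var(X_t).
lim Var(X_t) = 15/32

The OU SDE dX = -theta X dt + sigma dB admits the integrating factor exp(theta t): d(exp(theta t) X_t) = sigma exp(theta t) dB_t. Integrating from 0 to t gives X_t = x_0 * exp(-theta t) + sigma * int_0^t exp(-theta (t-s)) dB_s for any initial x_0. The Itô integral has variance (by the Itô isometry) sigma^2 * int_0^t exp(-2 theta (t - s)) ds = sigma^2 * (1 - exp(-2 theta t)) / (2 theta), independent of x_0.
With theta = 3/5, sigma = 3/4:
  Var(X_t) = (3/4)^2 * (1 - exp(-2*3/5 t)) / (2 * 3/5) = 15/32 - 15*exp(-6*t/5)/32.
As t -> infinity, exp(-2*3/5 t) -> 0, so the stationary variance is sigma^2 / (2 theta) = 15/32.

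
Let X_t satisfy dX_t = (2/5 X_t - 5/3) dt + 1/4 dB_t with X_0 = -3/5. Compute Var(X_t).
Var(X_t) = 5*exp(4*t/5)/64 - 5/64

The variance V(t) = Var(X_t) satisfies V'(t) = 2 a V(t) + c^2 with V(0) = 0 (drift coefficient is linear in X, diffusion is constant). With a = 2/5, c = 1/4, the solution is
  V(t) = (c^2 / (2 a)) * (exp(2 a t) - 1)
       = ((1/4)^2 / (2*(2/5))) * (exp((4/5) t) - 1)
       = 5*exp(4*t/5)/64 - 5/64.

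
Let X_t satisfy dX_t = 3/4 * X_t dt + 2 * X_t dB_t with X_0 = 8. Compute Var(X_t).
Var(X_t) = 64*(exp(4*t) - 1)*exp(3*t/2)

For GBM dX = mu X dt + sigma X dB with X_0 = x_0, apply Itô to Y = log X: dY = (mu - sigma^2/2) dt + sigma dB, so Y_t = log(x_0) + (mu - sigma^2/2) t + sigma B_t and hence X_t = x_0 * exp((mu - sigma^2/2) t + sigma B_t).
With mu = 3/4, sigma = 2, x_0 = 8, this gives:
  X_t = 8 * exp((-5/4) * t + (2) * B_t).
Since sigma*B_t ~ Normal(0, sigma^2 t), E[exp(sigma*B_t)] = exp(sigma^2 t / 2); so E[X_t] = x_0 * exp((mu - sigma^2/2) t) * exp(sigma^2 t / 2) = x_0 * exp(mu t) = 8*exp(3*t/4).
Var(X_t) = E[X_t^2] - (E[X_t])^2 = x_0^2 * exp(2 mu t) * (exp(sigma^2 t) - 1) = 64*(exp(4*t) - 1)*exp(3*t/2).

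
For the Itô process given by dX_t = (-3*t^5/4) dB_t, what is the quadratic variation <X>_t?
<X>_t = 9*t^11/176

For an Itô process dX_t = a(t) dt + b(t) dB_t, the quadratic variation is <X>_t = int_0^t b(s)^2 ds (the drift term does not contribute). Here b(s) = -3*s^5/4, so
  b(s)^2 = 9*s^10/16.
Integrating from 0 to t:
  <X>_t = int_0^t (9*s^10/16) ds = 9*t^11/176.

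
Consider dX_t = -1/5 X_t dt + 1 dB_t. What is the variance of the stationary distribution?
lim Var(X_t) = 5/2

The OU SDE dX = -theta X dt + sigma dB admits the integrating factor exp(theta t): d(exp(theta t) X_t) = sigma exp(theta t) dB_t. Integrating from 0 to t gives X_t = x_0 * exp(-theta t) + sigma * int_0^t exp(-theta (t-s)) dB_s for any initial x_0. The Itô integral has variance (by the Itô isometry) sigma^2 * int_0^t exp(-2 theta (t - s)) ds = sigma^2 * (1 - exp(-2 theta t)) / (2 theta), independent of x_0.
With theta = 1/5, sigma = 1:
  Var(X_t) = (1)^2 * (1 - exp(-2*1/5 t)) / (2 * 1/5) = 5/2 - 5*exp(-2*t/5)/2.
As t -> infinity, exp(-2*1/5 t) -> 0, so the stationary variance is sigma^2 / (2 theta) = 5/2.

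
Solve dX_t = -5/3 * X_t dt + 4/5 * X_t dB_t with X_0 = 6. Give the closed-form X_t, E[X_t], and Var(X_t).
X_t = 6 * exp((-149/75) t + (4/5) B_t); E[X_t] = 6*exp(-5*t/3); Var(X_t) = (36*exp(16*t/25) - 36)*exp(-10*t/3)

For GBM dX = mu X dt + sigma X dB with X_0 = x_0, apply Itô to Y = log X: dY = (mu - sigma^2/2) dt + sigma dB, so Y_t = log(x_0) + (mu - sigma^2/2) t + sigma B_t and hence X_t = x_0 * exp((mu - sigma^2/2) t + sigma B_t).
With mu = -5/3, sigma = 4/5, x_0 = 6, this gives:
  X_t = 6 * exp((-149/75) * t + (4/5) * B_t).
Since sigma*B_t ~ Normal(0, sigma^2 t), E[exp(sigma*B_t)] = exp(sigma^2 t / 2); so E[X_t] = x_0 * exp((mu - sigma^2/2) t) * exp(sigma^2 t / 2) = x_0 * exp(mu t) = 6*exp(-5*t/3).
Var(X_t) = E[X_t^2] - (E[X_t])^2 = x_0^2 * exp(2 mu t) * (exp(sigma^2 t) - 1) = (36*exp(16*t/25) - 36)*exp(-10*t/3).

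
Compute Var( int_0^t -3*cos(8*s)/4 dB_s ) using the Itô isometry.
Var = 9*t/32 + 9*sin(8*t)*cos(8*t)/256

The Itô integral of a deterministic integrand f(s) has mean 0 because each increment f(s) * (B_{s+ds} - B_s) has mean 0. By the Itô isometry:
  Var( int_0^t f(s) dB_s ) = E[ (int_0^t f(s) dB_s)^2 ] = int_0^t f(s)^2 ds.
Here f(s) = -3*cos(8*s)/4, so f(s)^2 = 9*cos(8*s)^2/16. Integrate:
  int_0^t (9*cos(8*s)^2/16) ds = 9*t/32 + 9*sin(8*t)*cos(8*t)/256.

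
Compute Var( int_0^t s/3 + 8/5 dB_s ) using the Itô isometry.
Var = t*(25*t^2 + 360*t + 1728)/675

The Itô integral of a deterministic integrand f(s) has mean 0 because each increment f(s) * (B_{s+ds} - B_s) has mean 0. By the Itô isometry:
  Var( int_0^t f(s) dB_s ) = E[ (int_0^t f(s) dB_s)^2 ] = int_0^t f(s)^2 ds.
Here f(s) = s/3 + 8/5, so f(s)^2 = (5*s + 24)^2/225. Integrate:
  int_0^t ((5*s + 24)^2/225) ds = t*(25*t^2 + 360*t + 1728)/675.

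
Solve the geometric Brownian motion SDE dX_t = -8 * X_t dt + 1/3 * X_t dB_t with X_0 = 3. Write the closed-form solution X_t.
X_t = 3 * exp((-145/18) * t + (1/3) * B_t)

For GBM dX = mu X dt + sigma X dB with X_0 = x_0, apply Itô to Y = log X: dY = (mu - sigma^2/2) dt + sigma dB, so Y_t = log(x_0) + (mu - sigma^2/2) t + sigma B_t and hence X_t = x_0 * exp((mu - sigma^2/2) t + sigma B_t).
With mu = -8, sigma = 1/3, x_0 = 3, this gives:
  X_t = 3 * exp((-145/18) * t + (1/3) * B_t).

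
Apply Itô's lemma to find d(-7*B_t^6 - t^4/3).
d(-7*B_t^6 - t^4/3) = (-105*B_t^4 - 4*t^3/3) dt + (-42*B_t^5) dB_t

Itô's formula for f(t, x): d f(t, B_t) = (f_t + (1/2) f_xx) dt + f_x dB_t. Compute partials of f(t, x) = -t^4/3 - 7*x^6:
  f_t(t,x)  = -4*t^3/3
  f_x(t,x)  = -42*x^5
  f_xx(t,x) = -210*x^4
Assemble drift = f_t + (1/2) f_xx = -4*t^3/3 - 105*x^4 and diffusion = f_x = -42*x^5. Substituting x = B_t:
  d(-7*B_t^6 - t^4/3) = (-105*B_t^4 - 4*t^3/3) dt + (-42*B_t^5) dB_t.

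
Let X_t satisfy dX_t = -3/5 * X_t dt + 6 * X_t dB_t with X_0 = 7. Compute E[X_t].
E[X_t] = 7*exp(-3*t/5)

For GBM dX = mu X dt + sigma X dB with X_0 = x_0, apply Itô to Y = log X: dY = (mu - sigma^2/2) dt + sigma dB, so Y_t = log(x_0) + (mu - sigma^2/2) t + sigma B_t and hence X_t = x_0 * exp((mu - sigma^2/2) t + sigma B_t).
With mu = -3/5, sigma = 6, x_0 = 7, this gives:
  X_t = 7 * exp((-93/5) * t + (6) * B_t).
Since sigma*B_t ~ Normal(0, sigma^2 t), E[exp(sigma*B_t)] = exp(sigma^2 t / 2); so E[X_t] = x_0 * exp((mu - sigma^2/2) t) * exp(sigma^2 t / 2) = x_0 * exp(mu t) = 7*exp(-3*t/5).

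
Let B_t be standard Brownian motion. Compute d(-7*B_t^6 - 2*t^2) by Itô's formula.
d(-7*B_t^6 - 2*t^2) = (-105*B_t^4 - 4*t) dt + (-42*B_t^5) dB_t

Itô's formula for f(t, x): d f(t, B_t) = (f_t + (1/2) f_xx) dt + f_x dB_t. Compute partials of f(t, x) = -2*t^2 - 7*x^6:
  f_t(t,x)  = -4*t
  f_x(t,x)  = -42*x^5
  f_xx(t,x) = -210*x^4
Assemble drift = f_t + (1/2) f_xx = -4*t - 105*x^4 and diffusion = f_x = -42*x^5. Substituting x = B_t:
  d(-7*B_t^6 - 2*t^2) = (-105*B_t^4 - 4*t) dt + (-42*B_t^5) dB_t.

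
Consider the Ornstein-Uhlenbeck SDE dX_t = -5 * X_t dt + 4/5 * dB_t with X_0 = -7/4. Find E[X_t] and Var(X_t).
E[X_t] = -7*exp(-5*t)/4; Var(X_t) = 8/125 - 8*exp(-10*t)/125

The OU SDE dX = -theta X dt + sigma dB admits the integrating factor exp(theta t): d(exp(theta t) X_t) = sigma exp(theta t) dB_t. Integrating from 0 to t:
  X_t = x_0 * exp(-theta t) + sigma * int_0^t exp(-theta (t-s)) dB_s.
The Itô integral has mean 0 and (by the Itô isometry) variance sigma^2 * int_0^t exp(-2 theta (t - s)) ds = sigma^2 * (1 - exp(-2 theta t)) / (2 theta).
With theta = 5, sigma = 4/5, x_0 = -7/4:
  E[X_t] = -7/4 * exp(-5 t) = -7*exp(-5*t)/4
  Var(X_t) = (4/5)^2 * (1 - exp(-2*5 t)) / (2 * 5) = 8/125 - 8*exp(-10*t)/125.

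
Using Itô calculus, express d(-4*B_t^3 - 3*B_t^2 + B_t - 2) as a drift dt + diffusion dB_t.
d(-4*B_t^3 - 3*B_t^2 + B_t - 2) = (-12*B_t - 3) dt + (-12*B_t^2 - 6*B_t + 1) dB_t

Itô's formula for f(B_t) gives d f(B_t) = f'(B_t) dB_t + (1/2) f''(B_t) dt. Compute derivatives of f(x) = -4*x^3 - 3*x^2 + x - 2:
  f'(x)  = -12*x^2 - 6*x + 1
  f''(x) = -24*x - 6
Substitute x = B_t and multiply the f'' term by 1/2:
  drift     = (1/2) * (-24*x - 6) evaluated at B_t = -12*B_t - 3
  diffusion = (-12*x^2 - 6*x + 1) evaluated at B_t = -12*B_t^2 - 6*B_t + 1
Therefore d(-4*B_t^3 - 3*B_t^2 + B_t - 2) = (-12*B_t - 3) dt + (-12*B_t^2 - 6*B_t + 1) dB_t.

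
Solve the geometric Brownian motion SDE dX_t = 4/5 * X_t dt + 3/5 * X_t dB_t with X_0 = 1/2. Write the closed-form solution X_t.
X_t = 1/2 * exp((31/50) * t + (3/5) * B_t)

For GBM dX = mu X dt + sigma X dB with X_0 = x_0, apply Itô to Y = log X: dY = (mu - sigma^2/2) dt + sigma dB, so Y_t = log(x_0) + (mu - sigma^2/2) t + sigma B_t and hence X_t = x_0 * exp((mu - sigma^2/2) t + sigma B_t).
With mu = 4/5, sigma = 3/5, x_0 = 1/2, this gives:
  X_t = 1/2 * exp((31/50) * t + (3/5) * B_t).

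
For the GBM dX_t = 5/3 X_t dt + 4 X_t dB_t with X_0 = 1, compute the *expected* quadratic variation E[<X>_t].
E[<X>_t] = 24*exp(58*t/3)/29 - 24/29

<X>_t = int_0^t (4 * X_s)^2 ds. Taking expectation inside the integral: E[<X>_t] = 4^2 * int_0^t E[X_s^2] ds. For GBM, E[X_s^2] = x_0^2 * exp((2 mu + sigma^2) s). Integrating:
  E[<X>_t] = 4^2 * 1^2 * (exp((2*(5/3) + 4^2) t) - 1) / (2*(5/3) + 4^2)
           = 4^2 * 1^2 * (exp((58/3) t) - 1) / (58/3) = 24*exp(58*t/3)/29 - 24/29.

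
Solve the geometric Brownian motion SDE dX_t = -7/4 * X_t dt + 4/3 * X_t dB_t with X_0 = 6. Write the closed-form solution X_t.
X_t = 6 * exp((-95/36) * t + (4/3) * B_t)

For GBM dX = mu X dt + sigma X dB with X_0 = x_0, apply Itô to Y = log X: dY = (mu - sigma^2/2) dt + sigma dB, so Y_t = log(x_0) + (mu - sigma^2/2) t + sigma B_t and hence X_t = x_0 * exp((mu - sigma^2/2) t + sigma B_t).
With mu = -7/4, sigma = 4/3, x_0 = 6, this gives:
  X_t = 6 * exp((-95/36) * t + (4/3) * B_t).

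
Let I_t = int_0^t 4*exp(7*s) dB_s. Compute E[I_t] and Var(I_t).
E[I_t] = 0; Var(I_t) = 8*exp(14*t)/7 - 8/7

The Itô integral of a deterministic integrand f(s) has mean 0 because each increment f(s) * (B_{s+ds} - B_s) has mean 0. By the Itô isometry:
  Var( int_0^t f(s) dB_s ) = E[ (int_0^t f(s) dB_s)^2 ] = int_0^t f(s)^2 ds.
Here f(s) = 4*exp(7*s), so f(s)^2 = 16*exp(14*s). Integrate:
  int_0^t (16*exp(14*s)) ds = 8*exp(14*t)/7 - 8/7.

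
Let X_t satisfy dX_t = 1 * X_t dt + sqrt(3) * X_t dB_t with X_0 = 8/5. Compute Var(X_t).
Var(X_t) = 64*(exp(3*t) - 1)*exp(2*t)/25

For GBM dX = mu X dt + sigma X dB with X_0 = x_0, apply Itô to Y = log X: dY = (mu - sigma^2/2) dt + sigma dB, so Y_t = log(x_0) + (mu - sigma^2/2) t + sigma B_t and hence X_t = x_0 * exp((mu - sigma^2/2) t + sigma B_t).
With mu = 1, sigma = sqrt(3), x_0 = 8/5, this gives:
  X_t = 8/5 * exp((-1/2) * t + (sqrt(3)) * B_t).
Since sigma*B_t ~ Normal(0, sigma^2 t), E[exp(sigma*B_t)] = exp(sigma^2 t / 2); so E[X_t] = x_0 * exp((mu - sigma^2/2) t) * exp(sigma^2 t / 2) = x_0 * exp(mu t) = 8*exp(t)/5.
Var(X_t) = E[X_t^2] - (E[X_t])^2 = x_0^2 * exp(2 mu t) * (exp(sigma^2 t) - 1) = 64*(exp(3*t) - 1)*exp(2*t)/25.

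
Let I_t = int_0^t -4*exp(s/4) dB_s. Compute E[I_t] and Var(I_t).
E[I_t] = 0; Var(I_t) = 32*exp(t/2) - 32

The Itô integral of a deterministic integrand f(s) has mean 0 because each increment f(s) * (B_{s+ds} - B_s) has mean 0. By the Itô isometry:
  Var( int_0^t f(s) dB_s ) = E[ (int_0^t f(s) dB_s)^2 ] = int_0^t f(s)^2 ds.
Here f(s) = -4*exp(s/4), so f(s)^2 = 16*exp(s/2). Integrate:
  int_0^t (16*exp(s/2)) ds = 32*exp(t/2) - 32.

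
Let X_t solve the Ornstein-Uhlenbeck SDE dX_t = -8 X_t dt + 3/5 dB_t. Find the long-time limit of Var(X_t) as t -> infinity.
lim Var(X_t) = 9/400

The OU SDE dX = -theta X dt + sigma dB admits the integrating factor exp(theta t): d(exp(theta t) X_t) = sigma exp(theta t) dB_t. Integrating from 0 to t gives X_t = x_0 * exp(-theta t) + sigma * int_0^t exp(-theta (t-s)) dB_s for any initial x_0. The Itô integral has variance (by the Itô isometry) sigma^2 * int_0^t exp(-2 theta (t - s)) ds = sigma^2 * (1 - exp(-2 theta t)) / (2 theta), independent of x_0.
With theta = 8, sigma = 3/5:
  Var(X_t) = (3/5)^2 * (1 - exp(-2*8 t)) / (2 * 8) = 9/400 - 9*exp(-16*t)/400.
As t -> infinity, exp(-2*8 t) -> 0, so the stationary variance is sigma^2 / (2 theta) = 9/400.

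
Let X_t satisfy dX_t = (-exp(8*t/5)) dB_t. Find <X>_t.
<X>_t = 5*exp(16*t/5)/16 - 5/16

For an Itô process dX_t = a(t) dt + b(t) dB_t, the quadratic variation is <X>_t = int_0^t b(s)^2 ds (the drift term does not contribute). Here b(s) = -exp(8*s/5), so
  b(s)^2 = exp(16*s/5).
Integrating from 0 to t:
  <X>_t = int_0^t (exp(16*s/5)) ds = 5*exp(16*t/5)/16 - 5/16.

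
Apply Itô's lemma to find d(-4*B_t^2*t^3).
d(-4*B_t^2*t^3) = (4*t^2*(-3*B_t^2 - t)) dt + (-8*B_t*t^3) dB_t

Itô's formula for f(t, x): d f(t, B_t) = (f_t + (1/2) f_xx) dt + f_x dB_t. Compute partials of f(t, x) = -4*t^3*x^2:
  f_t(t,x)  = -12*t^2*x^2
  f_x(t,x)  = -8*t^3*x
  f_xx(t,x) = -8*t^3
Assemble drift = f_t + (1/2) f_xx = 4*t^2*(-t - 3*x^2) and diffusion = f_x = -8*t^3*x. Substituting x = B_t:
  d(-4*B_t^2*t^3) = (4*t^2*(-3*B_t^2 - t)) dt + (-8*B_t*t^3) dB_t.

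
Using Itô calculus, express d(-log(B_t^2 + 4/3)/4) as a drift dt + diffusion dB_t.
d(-log(B_t^2 + 4/3)/4) = (3*(3*B_t^2 - 4)/(4*(3*B_t^2 + 4)^2)) dt + (-3*B_t/(6*B_t^2 + 8)) dB_t

Itô's formula for f(B_t) gives d f(B_t) = f'(B_t) dB_t + (1/2) f''(B_t) dt. Compute derivatives of f(x) = -log(x^2 + 4/3)/4:
  f'(x)  = -3*x/(6*x^2 + 8)
  f''(x) = 3*(3*x^2 - 4)/(2*(3*x^2 + 4)^2)
Substitute x = B_t and multiply the f'' term by 1/2:
  drift     = (1/2) * (3*(3*x^2 - 4)/(2*(3*x^2 + 4)^2)) evaluated at B_t = 3*(3*B_t^2 - 4)/(4*(3*B_t^2 + 4)^2)
  diffusion = (-3*x/(6*x^2 + 8)) evaluated at B_t = -3*B_t/(6*B_t^2 + 8)
Therefore d(-log(B_t^2 + 4/3)/4) = (3*(3*B_t^2 - 4)/(4*(3*B_t^2 + 4)^2)) dt + (-3*B_t/(6*B_t^2 + 8)) dB_t.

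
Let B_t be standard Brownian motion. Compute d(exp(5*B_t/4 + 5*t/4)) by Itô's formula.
d(exp(5*B_t/4 + 5*t/4)) = (65*exp(5*B_t/4 + 5*t/4)/32) dt + (5*exp(5*B_t/4 + 5*t/4)/4) dB_t

Itô's formula for f(t, x): d f(t, B_t) = (f_t + (1/2) f_xx) dt + f_x dB_t. Compute partials of f(t, x) = exp(5*t/4 + 5*x/4):
  f_t(t,x)  = 5*exp(5*t/4 + 5*x/4)/4
  f_x(t,x)  = 5*exp(5*t/4 + 5*x/4)/4
  f_xx(t,x) = 25*exp(5*t/4 + 5*x/4)/16
Assemble drift = f_t + (1/2) f_xx = 65*exp(5*t/4 + 5*x/4)/32 and diffusion = f_x = 5*exp(5*t/4 + 5*x/4)/4. Substituting x = B_t:
  d(exp(5*B_t/4 + 5*t/4)) = (65*exp(5*B_t/4 + 5*t/4)/32) dt + (5*exp(5*B_t/4 + 5*t/4)/4) dB_t.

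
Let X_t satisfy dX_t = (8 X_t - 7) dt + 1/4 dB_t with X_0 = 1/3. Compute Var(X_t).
Var(X_t) = exp(16*t)/256 - 1/256

The variance V(t) = Var(X_t) satisfies V'(t) = 2 a V(t) + c^2 with V(0) = 0 (drift coefficient is linear in X, diffusion is constant). With a = 8, c = 1/4, the solution is
  V(t) = (c^2 / (2 a)) * (exp(2 a t) - 1)
       = ((1/4)^2 / (2*8)) * (exp(16 t) - 1)
       = exp(16*t)/256 - 1/256.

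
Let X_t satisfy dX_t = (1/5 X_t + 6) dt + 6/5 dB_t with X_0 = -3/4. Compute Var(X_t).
Var(X_t) = 18*exp(2*t/5)/5 - 18/5

The variance V(t) = Var(X_t) satisfies V'(t) = 2 a V(t) + c^2 with V(0) = 0 (drift coefficient is linear in X, diffusion is constant). With a = 1/5, c = 6/5, the solution is
  V(t) = (c^2 / (2 a)) * (exp(2 a t) - 1)
       = ((6/5)^2 / (2*(1/5))) * (exp((2/5) t) - 1)
       = 18*exp(2*t/5)/5 - 18/5.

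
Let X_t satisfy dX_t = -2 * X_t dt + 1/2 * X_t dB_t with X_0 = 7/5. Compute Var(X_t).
Var(X_t) = (49*exp(t/4) - 49)*exp(-4*t)/25

For GBM dX = mu X dt + sigma X dB with X_0 = x_0, apply Itô to Y = log X: dY = (mu - sigma^2/2) dt + sigma dB, so Y_t = log(x_0) + (mu - sigma^2/2) t + sigma B_t and hence X_t = x_0 * exp((mu - sigma^2/2) t + sigma B_t).
With mu = -2, sigma = 1/2, x_0 = 7/5, this gives:
  X_t = 7/5 * exp((-17/8) * t + (1/2) * B_t).
Since sigma*B_t ~ Normal(0, sigma^2 t), E[exp(sigma*B_t)] = exp(sigma^2 t / 2); so E[X_t] = x_0 * exp((mu - sigma^2/2) t) * exp(sigma^2 t / 2) = x_0 * exp(mu t) = 7*exp(-2*t)/5.
Var(X_t) = E[X_t^2] - (E[X_t])^2 = x_0^2 * exp(2 mu t) * (exp(sigma^2 t) - 1) = (49*exp(t/4) - 49)*exp(-4*t)/25.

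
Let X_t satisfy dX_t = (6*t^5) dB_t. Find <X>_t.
<X>_t = 36*t^11/11

For an Itô process dX_t = a(t) dt + b(t) dB_t, the quadratic variation is <X>_t = int_0^t b(s)^2 ds (the drift term does not contribute). Here b(s) = 6*s^5, so
  b(s)^2 = 36*s^10.
Integrating from 0 to t:
  <X>_t = int_0^t (36*s^10) ds = 36*t^11/11.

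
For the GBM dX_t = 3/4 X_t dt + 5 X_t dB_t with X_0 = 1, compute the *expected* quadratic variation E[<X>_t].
E[<X>_t] = 50*exp(53*t/2)/53 - 50/53

<X>_t = int_0^t (5 * X_s)^2 ds. Taking expectation inside the integral: E[<X>_t] = 5^2 * int_0^t E[X_s^2] ds. For GBM, E[X_s^2] = x_0^2 * exp((2 mu + sigma^2) s). Integrating:
  E[<X>_t] = 5^2 * 1^2 * (exp((2*(3/4) + 5^2) t) - 1) / (2*(3/4) + 5^2)
           = 5^2 * 1^2 * (exp((53/2) t) - 1) / (53/2) = 50*exp(53*t/2)/53 - 50/53.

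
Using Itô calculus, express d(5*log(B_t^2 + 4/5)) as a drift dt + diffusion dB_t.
d(5*log(B_t^2 + 4/5)) = (25*(4 - 5*B_t^2)/(5*B_t^2 + 4)^2) dt + (50*B_t/(5*B_t^2 + 4)) dB_t

Itô's formula for f(B_t) gives d f(B_t) = f'(B_t) dB_t + (1/2) f''(B_t) dt. Compute derivatives of f(x) = 5*log(x^2 + 4/5):
  f'(x)  = 50*x/(5*x^2 + 4)
  f''(x) = 50*(4 - 5*x^2)/(5*x^2 + 4)^2
Substitute x = B_t and multiply the f'' term by 1/2:
  drift     = (1/2) * (50*(4 - 5*x^2)/(5*x^2 + 4)^2) evaluated at B_t = 25*(4 - 5*B_t^2)/(5*B_t^2 + 4)^2
  diffusion = (50*x/(5*x^2 + 4)) evaluated at B_t = 50*B_t/(5*B_t^2 + 4)
Therefore d(5*log(B_t^2 + 4/5)) = (25*(4 - 5*B_t^2)/(5*B_t^2 + 4)^2) dt + (50*B_t/(5*B_t^2 + 4)) dB_t.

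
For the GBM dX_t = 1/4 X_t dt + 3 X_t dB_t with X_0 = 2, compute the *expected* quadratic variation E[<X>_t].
E[<X>_t] = 72*exp(19*t/2)/19 - 72/19

<X>_t = int_0^t (3 * X_s)^2 ds. Taking expectation inside the integral: E[<X>_t] = 3^2 * int_0^t E[X_s^2] ds. For GBM, E[X_s^2] = x_0^2 * exp((2 mu + sigma^2) s). Integrating:
  E[<X>_t] = 3^2 * 2^2 * (exp((2*(1/4) + 3^2) t) - 1) / (2*(1/4) + 3^2)
           = 3^2 * 2^2 * (exp((19/2) t) - 1) / (19/2) = 72*exp(19*t/2)/19 - 72/19.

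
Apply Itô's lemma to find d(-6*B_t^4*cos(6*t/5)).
d(-6*B_t^4*cos(6*t/5)) = (36*B_t^2*(B_t^2*sin(6*t/5) - 5*cos(6*t/5))/5) dt + (-24*B_t^3*cos(6*t/5)) dB_t

Itô's formula for f(t, x): d f(t, B_t) = (f_t + (1/2) f_xx) dt + f_x dB_t. Compute partials of f(t, x) = -6*x^4*cos(6*t/5):
  f_t(t,x)  = 36*x^4*sin(6*t/5)/5
  f_x(t,x)  = -24*x^3*cos(6*t/5)
  f_xx(t,x) = -72*x^2*cos(6*t/5)
Assemble drift = f_t + (1/2) f_xx = 36*x^2*(x^2*sin(6*t/5) - 5*cos(6*t/5))/5 and diffusion = f_x = -24*x^3*cos(6*t/5). Substituting x = B_t:
  d(-6*B_t^4*cos(6*t/5)) = (36*B_t^2*(B_t^2*sin(6*t/5) - 5*cos(6*t/5))/5) dt + (-24*B_t^3*cos(6*t/5)) dB_t.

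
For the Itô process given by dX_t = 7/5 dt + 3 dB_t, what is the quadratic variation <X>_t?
<X>_t = 9*t

For an Itô process dX_t = a(t) dt + b(t) dB_t, the quadratic variation is <X>_t = int_0^t b(s)^2 ds (the drift term does not contribute). Here b(s) = 3, so
  b(s)^2 = 9.
Integrating from 0 to t:
  <X>_t = int_0^t (9) ds = 9*t.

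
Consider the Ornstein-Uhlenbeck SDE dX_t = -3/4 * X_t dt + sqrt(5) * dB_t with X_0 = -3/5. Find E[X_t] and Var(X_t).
E[X_t] = -3*exp(-3*t/4)/5; Var(X_t) = 10/3 - 10*exp(-3*t/2)/3

The OU SDE dX = -theta X dt + sigma dB admits the integrating factor exp(theta t): d(exp(theta t) X_t) = sigma exp(theta t) dB_t. Integrating from 0 to t:
  X_t = x_0 * exp(-theta t) + sigma * int_0^t exp(-theta (t-s)) dB_s.
The Itô integral has mean 0 and (by the Itô isometry) variance sigma^2 * int_0^t exp(-2 theta (t - s)) ds = sigma^2 * (1 - exp(-2 theta t)) / (2 theta).
With theta = 3/4, sigma = sqrt(5), x_0 = -3/5:
  E[X_t] = -3/5 * exp(-3/4 t) = -3*exp(-3*t/4)/5
  Var(X_t) = (sqrt(5))^2 * (1 - exp(-2*3/4 t)) / (2 * 3/4) = 10/3 - 10*exp(-3*t/2)/3.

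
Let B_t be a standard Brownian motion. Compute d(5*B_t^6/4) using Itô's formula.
d(5*B_t^6/4) = (75*B_t^4/4) dt + (15*B_t^5/2) dB_t

Itô's formula for f(B_t) gives d f(B_t) = f'(B_t) dB_t + (1/2) f''(B_t) dt. Compute derivatives of f(x) = 5*x^6/4:
  f'(x)  = 15*x^5/2
  f''(x) = 75*x^4/2
Substitute x = B_t and multiply the f'' term by 1/2:
  drift     = (1/2) * (75*x^4/2) evaluated at B_t = 75*B_t^4/4
  diffusion = (15*x^5/2) evaluated at B_t = 15*B_t^5/2
Therefore d(5*B_t^6/4) = (75*B_t^4/4) dt + (15*B_t^5/2) dB_t.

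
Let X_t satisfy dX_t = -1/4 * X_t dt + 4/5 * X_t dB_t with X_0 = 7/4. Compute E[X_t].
E[X_t] = 7*exp(-t/4)/4

For GBM dX = mu X dt + sigma X dB with X_0 = x_0, apply Itô to Y = log X: dY = (mu - sigma^2/2) dt + sigma dB, so Y_t = log(x_0) + (mu - sigma^2/2) t + sigma B_t and hence X_t = x_0 * exp((mu - sigma^2/2) t + sigma B_t).
With mu = -1/4, sigma = 4/5, x_0 = 7/4, this gives:
  X_t = 7/4 * exp((-57/100) * t + (4/5) * B_t).
Since sigma*B_t ~ Normal(0, sigma^2 t), E[exp(sigma*B_t)] = exp(sigma^2 t / 2); so E[X_t] = x_0 * exp((mu - sigma^2/2) t) * exp(sigma^2 t / 2) = x_0 * exp(mu t) = 7*exp(-t/4)/4.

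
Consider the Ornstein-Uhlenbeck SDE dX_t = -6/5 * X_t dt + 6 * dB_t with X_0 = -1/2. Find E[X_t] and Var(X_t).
E[X_t] = -exp(-6*t/5)/2; Var(X_t) = 15 - 15*exp(-12*t/5)

The OU SDE dX = -theta X dt + sigma dB admits the integrating factor exp(theta t): d(exp(theta t) X_t) = sigma exp(theta t) dB_t. Integrating from 0 to t:
  X_t = x_0 * exp(-theta t) + sigma * int_0^t exp(-theta (t-s)) dB_s.
The Itô integral has mean 0 and (by the Itô isometry) variance sigma^2 * int_0^t exp(-2 theta (t - s)) ds = sigma^2 * (1 - exp(-2 theta t)) / (2 theta).
With theta = 6/5, sigma = 6, x_0 = -1/2:
  E[X_t] = -1/2 * exp(-6/5 t) = -exp(-6*t/5)/2
  Var(X_t) = (6)^2 * (1 - exp(-2*6/5 t)) / (2 * 6/5) = 15 - 15*exp(-12*t/5).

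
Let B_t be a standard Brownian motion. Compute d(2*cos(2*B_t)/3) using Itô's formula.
d(2*cos(2*B_t)/3) = (-4*cos(2*B_t)/3) dt + (-4*sin(2*B_t)/3) dB_t

Itô's formula for f(B_t) gives d f(B_t) = f'(B_t) dB_t + (1/2) f''(B_t) dt. Compute derivatives of f(x) = 2*cos(2*x)/3:
  f'(x)  = -4*sin(2*x)/3
  f''(x) = -8*cos(2*x)/3
Substitute x = B_t and multiply the f'' term by 1/2:
  drift     = (1/2) * (-8*cos(2*x)/3) evaluated at B_t = -4*cos(2*B_t)/3
  diffusion = (-4*sin(2*x)/3) evaluated at B_t = -4*sin(2*B_t)/3
Therefore d(2*cos(2*B_t)/3) = (-4*cos(2*B_t)/3) dt + (-4*sin(2*B_t)/3) dB_t.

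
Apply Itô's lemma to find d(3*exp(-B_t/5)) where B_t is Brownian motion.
d(3*exp(-B_t/5)) = (3*exp(-B_t/5)/50) dt + (-3*exp(-B_t/5)/5) dB_t

Itô's formula for f(B_t) gives d f(B_t) = f'(B_t) dB_t + (1/2) f''(B_t) dt. Compute derivatives of f(x) = 3*exp(-x/5):
  f'(x)  = -3*exp(-x/5)/5
  f''(x) = 3*exp(-x/5)/25
Substitute x = B_t and multiply the f'' term by 1/2:
  drift     = (1/2) * (3*exp(-x/5)/25) evaluated at B_t = 3*exp(-B_t/5)/50
  diffusion = (-3*exp(-x/5)/5) evaluated at B_t = -3*exp(-B_t/5)/5
Therefore d(3*exp(-B_t/5)) = (3*exp(-B_t/5)/50) dt + (-3*exp(-B_t/5)/5) dB_t.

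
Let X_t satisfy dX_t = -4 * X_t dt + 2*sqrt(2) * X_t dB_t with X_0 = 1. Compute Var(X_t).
Var(X_t) = 1 - exp(-8*t)

For GBM dX = mu X dt + sigma X dB with X_0 = x_0, apply Itô to Y = log X: dY = (mu - sigma^2/2) dt + sigma dB, so Y_t = log(x_0) + (mu - sigma^2/2) t + sigma B_t and hence X_t = x_0 * exp((mu - sigma^2/2) t + sigma B_t).
With mu = -4, sigma = 2*sqrt(2), x_0 = 1, this gives:
  X_t = 1 * exp((-8) * t + (2*sqrt(2)) * B_t).
Since sigma*B_t ~ Normal(0, sigma^2 t), E[exp(sigma*B_t)] = exp(sigma^2 t / 2); so E[X_t] = x_0 * exp((mu - sigma^2/2) t) * exp(sigma^2 t / 2) = x_0 * exp(mu t) = exp(-4*t).
Var(X_t) = E[X_t^2] - (E[X_t])^2 = x_0^2 * exp(2 mu t) * (exp(sigma^2 t) - 1) = 1 - exp(-8*t).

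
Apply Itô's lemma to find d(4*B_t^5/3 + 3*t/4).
d(4*B_t^5/3 + 3*t/4) = (40*B_t^3/3 + 3/4) dt + (20*B_t^4/3) dB_t

Itô's formula for f(t, x): d f(t, B_t) = (f_t + (1/2) f_xx) dt + f_x dB_t. Compute partials of f(t, x) = 3*t/4 + 4*x^5/3:
  f_t(t,x)  = 3/4
  f_x(t,x)  = 20*x^4/3
  f_xx(t,x) = 80*x^3/3
Assemble drift = f_t + (1/2) f_xx = 40*x^3/3 + 3/4 and diffusion = f_x = 20*x^4/3. Substituting x = B_t:
  d(4*B_t^5/3 + 3*t/4) = (40*B_t^3/3 + 3/4) dt + (20*B_t^4/3) dB_t.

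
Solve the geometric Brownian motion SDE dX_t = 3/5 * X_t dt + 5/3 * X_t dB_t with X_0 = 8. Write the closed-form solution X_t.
X_t = 8 * exp((-71/90) * t + (5/3) * B_t)

For GBM dX = mu X dt + sigma X dB with X_0 = x_0, apply Itô to Y = log X: dY = (mu - sigma^2/2) dt + sigma dB, so Y_t = log(x_0) + (mu - sigma^2/2) t + sigma B_t and hence X_t = x_0 * exp((mu - sigma^2/2) t + sigma B_t).
With mu = 3/5, sigma = 5/3, x_0 = 8, this gives:
  X_t = 8 * exp((-71/90) * t + (5/3) * B_t).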